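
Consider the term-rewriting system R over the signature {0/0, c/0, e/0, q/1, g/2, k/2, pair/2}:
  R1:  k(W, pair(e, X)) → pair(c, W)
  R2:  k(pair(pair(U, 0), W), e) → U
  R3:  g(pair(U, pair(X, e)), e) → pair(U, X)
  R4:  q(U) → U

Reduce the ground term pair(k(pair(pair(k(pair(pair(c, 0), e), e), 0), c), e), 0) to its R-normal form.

1. pair(k(pair(pair(k(pair(pair(c, 0), e), e), 0), c), e), 0)  →  pair(k(pair(pair(c, 0), e), e), 0)   [R2 at 1]
2. pair(k(pair(pair(c, 0), e), e), 0)  →  pair(c, 0)   [R2 at 1]

pair(c, 0)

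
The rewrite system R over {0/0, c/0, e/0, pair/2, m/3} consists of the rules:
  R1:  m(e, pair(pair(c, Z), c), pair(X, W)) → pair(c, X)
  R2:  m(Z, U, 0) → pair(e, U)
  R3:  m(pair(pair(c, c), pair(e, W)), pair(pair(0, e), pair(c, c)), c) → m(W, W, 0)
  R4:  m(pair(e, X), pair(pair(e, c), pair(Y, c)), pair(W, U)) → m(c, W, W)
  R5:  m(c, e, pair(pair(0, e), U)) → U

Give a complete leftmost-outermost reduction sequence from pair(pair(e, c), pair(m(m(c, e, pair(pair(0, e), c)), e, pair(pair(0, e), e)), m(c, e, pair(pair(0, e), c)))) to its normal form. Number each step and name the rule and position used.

1. pair(pair(e, c), pair(m(m(c, e, pair(pair(0, e), c)), e, pair(pair(0, e), e)), m(c, e, pair(pair(0, e), c))))  →  pair(pair(e, c), pair(m(c, e, pair(pair(0, e), e)), m(c, e, pair(pair(0, e), c))))   [R5 at 2.1.1]
2. pair(pair(e, c), pair(m(c, e, pair(pair(0, e), e)), m(c, e, pair(pair(0, e), c))))  →  pair(pair(e, c), pair(e, m(c, e, pair(pair(0, e), c))))   [R5 at 2.1]
3. pair(pair(e, c), pair(e, m(c, e, pair(pair(0, e), c))))  →  pair(pair(e, c), pair(e, c))   [R5 at 2.2]

pair(pair(e, c), pair(e, c))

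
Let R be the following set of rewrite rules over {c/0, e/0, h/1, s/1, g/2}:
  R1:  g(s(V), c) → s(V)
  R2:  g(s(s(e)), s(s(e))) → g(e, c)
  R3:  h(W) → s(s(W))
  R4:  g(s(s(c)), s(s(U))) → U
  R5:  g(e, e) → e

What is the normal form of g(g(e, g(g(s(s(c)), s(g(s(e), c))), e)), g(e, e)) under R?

e

1. g(g(e, g(g(s(s(c)), s(g(s(e), c))), e)), g(e, e))  →  g(g(e, g(g(s(s(c)), s(s(e))), e)), g(e, e))   [R1 at 1.2.1.2.1]
2. g(g(e, g(g(s(s(c)), s(s(e))), e)), g(e, e))  →  g(g(e, g(e, e)), g(e, e))   [R4 at 1.2.1]
3. g(g(e, g(e, e)), g(e, e))  →  g(g(e, e), g(e, e))   [R5 at 1.2]
4. g(g(e, e), g(e, e))  →  g(e, g(e, e))   [R5 at 1]
5. g(e, g(e, e))  →  g(e, e)   [R5 at 2]
6. g(e, e)  →  e   [R5 at ε]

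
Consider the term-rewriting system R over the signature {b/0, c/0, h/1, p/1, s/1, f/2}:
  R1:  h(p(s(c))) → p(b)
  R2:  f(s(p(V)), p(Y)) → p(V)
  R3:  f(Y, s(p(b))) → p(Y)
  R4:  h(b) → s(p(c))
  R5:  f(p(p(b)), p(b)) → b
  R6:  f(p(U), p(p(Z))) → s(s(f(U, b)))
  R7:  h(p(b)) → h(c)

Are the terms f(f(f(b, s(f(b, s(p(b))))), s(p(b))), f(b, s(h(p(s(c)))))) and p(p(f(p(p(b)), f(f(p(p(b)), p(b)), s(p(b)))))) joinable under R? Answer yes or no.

Reduce t₁ = f(f(f(b, s(f(b, s(p(b))))), s(p(b))), f(b, s(h(p(s(c)))))):
1. f(f(f(b, s(f(b, s(p(b))))), s(p(b))), f(b, s(h(p(s(c))))))  →  f(p(f(b, s(f(b, s(p(b)))))), f(b, s(h(p(s(c))))))   [R3 at 1]
2. f(p(f(b, s(f(b, s(p(b)))))), f(b, s(h(p(s(c))))))  →  f(p(f(b, s(p(b)))), f(b, s(h(p(s(c))))))   [R3 at 1.1.2.1]
3. f(p(f(b, s(p(b)))), f(b, s(h(p(s(c))))))  →  f(p(p(b)), f(b, s(h(p(s(c))))))   [R3 at 1.1]
4. f(p(p(b)), f(b, s(h(p(s(c))))))  →  f(p(p(b)), f(b, s(p(b))))   [R1 at 2.2.1]
5. f(p(p(b)), f(b, s(p(b))))  →  f(p(p(b)), p(b))   [R3 at 2]
6. f(p(p(b)), p(b))  →  b   [R5 at ε]

Reduce t₂ = p(p(f(p(p(b)), f(f(p(p(b)), p(b)), s(p(b)))))):
1. p(p(f(p(p(b)), f(f(p(p(b)), p(b)), s(p(b))))))  →  p(p(f(p(p(b)), p(f(p(p(b)), p(b))))))   [R3 at 1.1.2]
2. p(p(f(p(p(b)), p(f(p(p(b)), p(b))))))  →  p(p(f(p(p(b)), p(b))))   [R5 at 1.1.2.1]
3. p(p(f(p(p(b)), p(b))))  →  p(p(b))   [R5 at 1.1]

no — NF(t₁) = b, NF(t₂) = p(p(b))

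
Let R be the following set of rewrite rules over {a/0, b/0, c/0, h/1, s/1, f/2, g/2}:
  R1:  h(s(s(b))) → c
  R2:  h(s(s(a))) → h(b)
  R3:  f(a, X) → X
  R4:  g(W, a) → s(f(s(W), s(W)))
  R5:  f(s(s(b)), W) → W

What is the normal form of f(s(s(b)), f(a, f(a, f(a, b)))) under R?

1. f(s(s(b)), f(a, f(a, f(a, b))))  →  f(a, f(a, f(a, b)))   [R5 at ε]
2. f(a, f(a, f(a, b)))  →  f(a, f(a, b))   [R3 at ε]
3. f(a, f(a, b))  →  f(a, b)   [R3 at ε]
4. f(a, b)  →  b   [R3 at ε]

b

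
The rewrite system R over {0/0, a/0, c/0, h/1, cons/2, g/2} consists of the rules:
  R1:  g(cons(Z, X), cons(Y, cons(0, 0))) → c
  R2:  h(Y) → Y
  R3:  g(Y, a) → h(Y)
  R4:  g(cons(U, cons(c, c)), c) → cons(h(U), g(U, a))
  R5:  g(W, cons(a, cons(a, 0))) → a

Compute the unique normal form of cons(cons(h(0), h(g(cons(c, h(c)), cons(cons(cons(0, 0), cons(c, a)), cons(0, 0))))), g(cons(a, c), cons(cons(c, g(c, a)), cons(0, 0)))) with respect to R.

cons(cons(0, c), c)

1. cons(cons(h(0), h(g(cons(c, h(c)), cons(cons(cons(0, 0), cons(c, a)), cons(0, 0))))), g(cons(a, c), cons(cons(c, g(c, a)), cons(0, 0))))  →  cons(cons(0, h(g(cons(c, h(c)), cons(cons(cons(0, 0), cons(c, a)), cons(0, 0))))), g(cons(a, c), cons(cons(c, g(c, a)), cons(0, 0))))   [R2 at 1.1]
2. cons(cons(0, h(g(cons(c, h(c)), cons(cons(cons(0, 0), cons(c, a)), cons(0, 0))))), g(cons(a, c), cons(cons(c, g(c, a)), cons(0, 0))))  →  cons(cons(0, g(cons(c, h(c)), cons(cons(cons(0, 0), cons(c, a)), cons(0, 0)))), g(cons(a, c), cons(cons(c, g(c, a)), cons(0, 0))))   [R2 at 1.2]
3. cons(cons(0, g(cons(c, h(c)), cons(cons(cons(0, 0), cons(c, a)), cons(0, 0)))), g(cons(a, c), cons(cons(c, g(c, a)), cons(0, 0))))  →  cons(cons(0, c), g(cons(a, c), cons(cons(c, g(c, a)), cons(0, 0))))   [R1 at 1.2]
4. cons(cons(0, c), g(cons(a, c), cons(cons(c, g(c, a)), cons(0, 0))))  →  cons(cons(0, c), c)   [R1 at 2]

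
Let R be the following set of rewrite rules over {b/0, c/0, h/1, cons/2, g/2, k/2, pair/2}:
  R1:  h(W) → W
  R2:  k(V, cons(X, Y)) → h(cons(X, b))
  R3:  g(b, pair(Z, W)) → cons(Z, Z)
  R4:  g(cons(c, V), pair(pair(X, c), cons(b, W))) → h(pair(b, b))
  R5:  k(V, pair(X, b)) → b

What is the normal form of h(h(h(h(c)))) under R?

1. h(h(h(h(c))))  →  h(h(h(c)))   [R1 at ε]
2. h(h(h(c)))  →  h(h(c))   [R1 at ε]
3. h(h(c))  →  h(c)   [R1 at ε]
4. h(c)  →  c   [R1 at ε]

c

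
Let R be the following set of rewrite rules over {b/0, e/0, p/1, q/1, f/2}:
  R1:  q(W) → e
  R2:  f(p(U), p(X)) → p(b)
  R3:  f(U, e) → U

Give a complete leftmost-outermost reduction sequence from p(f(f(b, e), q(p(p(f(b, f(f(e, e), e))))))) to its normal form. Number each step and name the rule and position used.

1. p(f(f(b, e), q(p(p(f(b, f(f(e, e), e)))))))  →  p(f(b, q(p(p(f(b, f(f(e, e), e)))))))   [R3 at 1.1]
2. p(f(b, q(p(p(f(b, f(f(e, e), e)))))))  →  p(f(b, e))   [R1 at 1.2]
3. p(f(b, e))  →  p(b)   [R3 at 1]

p(b)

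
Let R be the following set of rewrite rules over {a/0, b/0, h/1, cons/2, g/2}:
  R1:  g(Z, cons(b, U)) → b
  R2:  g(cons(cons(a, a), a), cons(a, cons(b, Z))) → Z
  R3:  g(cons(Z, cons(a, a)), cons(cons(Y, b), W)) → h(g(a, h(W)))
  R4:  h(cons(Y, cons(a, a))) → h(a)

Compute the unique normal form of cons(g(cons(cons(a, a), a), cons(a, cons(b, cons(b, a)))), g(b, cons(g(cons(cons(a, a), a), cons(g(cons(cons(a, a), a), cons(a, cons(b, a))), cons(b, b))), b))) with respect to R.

cons(cons(b, a), b)

1. cons(g(cons(cons(a, a), a), cons(a, cons(b, cons(b, a)))), g(b, cons(g(cons(cons(a, a), a), cons(g(cons(cons(a, a), a), cons(a, cons(b, a))), cons(b, b))), b)))  →  cons(cons(b, a), g(b, cons(g(cons(cons(a, a), a), cons(g(cons(cons(a, a), a), cons(a, cons(b, a))), cons(b, b))), b)))   [R2 at 1]
2. cons(cons(b, a), g(b, cons(g(cons(cons(a, a), a), cons(g(cons(cons(a, a), a), cons(a, cons(b, a))), cons(b, b))), b)))  →  cons(cons(b, a), g(b, cons(g(cons(cons(a, a), a), cons(a, cons(b, b))), b)))   [R2 at 2.2.1.2.1]
3. cons(cons(b, a), g(b, cons(g(cons(cons(a, a), a), cons(a, cons(b, b))), b)))  →  cons(cons(b, a), g(b, cons(b, b)))   [R2 at 2.2.1]
4. cons(cons(b, a), g(b, cons(b, b)))  →  cons(cons(b, a), b)   [R1 at 2]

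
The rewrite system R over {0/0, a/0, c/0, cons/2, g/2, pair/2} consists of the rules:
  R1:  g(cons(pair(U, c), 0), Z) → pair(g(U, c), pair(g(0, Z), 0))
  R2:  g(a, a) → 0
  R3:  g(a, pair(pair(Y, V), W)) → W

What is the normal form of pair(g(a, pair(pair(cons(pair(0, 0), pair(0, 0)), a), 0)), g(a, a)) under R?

1. pair(g(a, pair(pair(cons(pair(0, 0), pair(0, 0)), a), 0)), g(a, a))  →  pair(0, g(a, a))   [R3 at 1]
2. pair(0, g(a, a))  →  pair(0, 0)   [R2 at 2]

pair(0, 0)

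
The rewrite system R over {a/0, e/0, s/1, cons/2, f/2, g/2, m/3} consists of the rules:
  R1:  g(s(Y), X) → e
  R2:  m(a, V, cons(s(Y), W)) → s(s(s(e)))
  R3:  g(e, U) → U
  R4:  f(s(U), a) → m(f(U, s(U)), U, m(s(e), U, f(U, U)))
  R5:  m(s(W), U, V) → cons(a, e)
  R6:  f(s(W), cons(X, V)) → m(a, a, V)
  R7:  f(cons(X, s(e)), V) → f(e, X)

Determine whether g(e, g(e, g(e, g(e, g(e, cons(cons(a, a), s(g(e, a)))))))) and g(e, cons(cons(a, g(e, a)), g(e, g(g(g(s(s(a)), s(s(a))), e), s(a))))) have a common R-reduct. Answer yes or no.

Reduce t₁ = g(e, g(e, g(e, g(e, g(e, cons(cons(a, a), s(g(e, a)))))))):
1. g(e, g(e, g(e, g(e, g(e, cons(cons(a, a), s(g(e, a))))))))  →  g(e, g(e, g(e, g(e, cons(cons(a, a), s(g(e, a)))))))   [R3 at ε]
2. g(e, g(e, g(e, g(e, cons(cons(a, a), s(g(e, a)))))))  →  g(e, g(e, g(e, cons(cons(a, a), s(g(e, a))))))   [R3 at ε]
3. g(e, g(e, g(e, cons(cons(a, a), s(g(e, a))))))  →  g(e, g(e, cons(cons(a, a), s(g(e, a)))))   [R3 at ε]
4. g(e, g(e, cons(cons(a, a), s(g(e, a)))))  →  g(e, cons(cons(a, a), s(g(e, a))))   [R3 at ε]
5. g(e, cons(cons(a, a), s(g(e, a))))  →  cons(cons(a, a), s(g(e, a)))   [R3 at ε]
6. cons(cons(a, a), s(g(e, a)))  →  cons(cons(a, a), s(a))   [R3 at 2.1]

Reduce t₂ = g(e, cons(cons(a, g(e, a)), g(e, g(g(g(s(s(a)), s(s(a))), e), s(a))))):
1. g(e, cons(cons(a, g(e, a)), g(e, g(g(g(s(s(a)), s(s(a))), e), s(a)))))  →  cons(cons(a, g(e, a)), g(e, g(g(g(s(s(a)), s(s(a))), e), s(a))))   [R3 at ε]
2. cons(cons(a, g(e, a)), g(e, g(g(g(s(s(a)), s(s(a))), e), s(a))))  →  cons(cons(a, a), g(e, g(g(g(s(s(a)), s(s(a))), e), s(a))))   [R3 at 1.2]
3. cons(cons(a, a), g(e, g(g(g(s(s(a)), s(s(a))), e), s(a))))  →  cons(cons(a, a), g(g(g(s(s(a)), s(s(a))), e), s(a)))   [R3 at 2]
4. cons(cons(a, a), g(g(g(s(s(a)), s(s(a))), e), s(a)))  →  cons(cons(a, a), g(g(e, e), s(a)))   [R1 at 2.1.1]
5. cons(cons(a, a), g(g(e, e), s(a)))  →  cons(cons(a, a), g(e, s(a)))   [R3 at 2.1]
6. cons(cons(a, a), g(e, s(a)))  →  cons(cons(a, a), s(a))   [R3 at 2]

yes — NF(t₁) = cons(cons(a, a), s(a)), NF(t₂) = cons(cons(a, a), s(a))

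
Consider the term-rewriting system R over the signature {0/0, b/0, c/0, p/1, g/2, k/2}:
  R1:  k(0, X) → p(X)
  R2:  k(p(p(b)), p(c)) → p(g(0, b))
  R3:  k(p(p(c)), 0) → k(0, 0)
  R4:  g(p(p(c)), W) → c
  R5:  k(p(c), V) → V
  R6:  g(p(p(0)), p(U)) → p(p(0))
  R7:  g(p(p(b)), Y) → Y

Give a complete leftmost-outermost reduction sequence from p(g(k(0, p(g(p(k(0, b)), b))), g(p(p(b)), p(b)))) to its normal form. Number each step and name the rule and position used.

1. p(g(k(0, p(g(p(k(0, b)), b))), g(p(p(b)), p(b))))  →  p(g(p(p(g(p(k(0, b)), b))), g(p(p(b)), p(b))))   [R1 at 1.1]
2. p(g(p(p(g(p(k(0, b)), b))), g(p(p(b)), p(b))))  →  p(g(p(p(g(p(p(b)), b))), g(p(p(b)), p(b))))   [R1 at 1.1.1.1.1.1]
3. p(g(p(p(g(p(p(b)), b))), g(p(p(b)), p(b))))  →  p(g(p(p(b)), g(p(p(b)), p(b))))   [R7 at 1.1.1.1]
4. p(g(p(p(b)), g(p(p(b)), p(b))))  →  p(g(p(p(b)), p(b)))   [R7 at 1]
5. p(g(p(p(b)), p(b)))  →  p(p(b))   [R7 at 1]

p(p(b))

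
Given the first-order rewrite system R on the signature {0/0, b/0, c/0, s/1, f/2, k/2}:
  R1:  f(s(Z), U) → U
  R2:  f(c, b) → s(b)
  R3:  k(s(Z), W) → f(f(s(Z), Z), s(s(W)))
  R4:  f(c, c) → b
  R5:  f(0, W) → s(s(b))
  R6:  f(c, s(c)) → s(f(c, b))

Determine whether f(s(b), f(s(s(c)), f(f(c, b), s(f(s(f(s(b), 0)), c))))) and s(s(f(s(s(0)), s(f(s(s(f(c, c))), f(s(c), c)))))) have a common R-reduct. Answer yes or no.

Reduce t₁ = f(s(b), f(s(s(c)), f(f(c, b), s(f(s(f(s(b), 0)), c))))):
1. f(s(b), f(s(s(c)), f(f(c, b), s(f(s(f(s(b), 0)), c)))))  →  f(s(s(c)), f(f(c, b), s(f(s(f(s(b), 0)), c))))   [R1 at ε]
2. f(s(s(c)), f(f(c, b), s(f(s(f(s(b), 0)), c))))  →  f(f(c, b), s(f(s(f(s(b), 0)), c)))   [R1 at ε]
3. f(f(c, b), s(f(s(f(s(b), 0)), c)))  →  f(s(b), s(f(s(f(s(b), 0)), c)))   [R2 at 1]
4. f(s(b), s(f(s(f(s(b), 0)), c)))  →  s(f(s(f(s(b), 0)), c))   [R1 at ε]
5. s(f(s(f(s(b), 0)), c))  →  s(c)   [R1 at 1]

Reduce t₂ = s(s(f(s(s(0)), s(f(s(s(f(c, c))), f(s(c), c)))))):
1. s(s(f(s(s(0)), s(f(s(s(f(c, c))), f(s(c), c))))))  →  s(s(s(f(s(s(f(c, c))), f(s(c), c)))))   [R1 at 1.1]
2. s(s(s(f(s(s(f(c, c))), f(s(c), c)))))  →  s(s(s(f(s(c), c))))   [R1 at 1.1.1]
3. s(s(s(f(s(c), c))))  →  s(s(s(c)))   [R1 at 1.1.1]

no — NF(t₁) = s(c), NF(t₂) = s(s(s(c)))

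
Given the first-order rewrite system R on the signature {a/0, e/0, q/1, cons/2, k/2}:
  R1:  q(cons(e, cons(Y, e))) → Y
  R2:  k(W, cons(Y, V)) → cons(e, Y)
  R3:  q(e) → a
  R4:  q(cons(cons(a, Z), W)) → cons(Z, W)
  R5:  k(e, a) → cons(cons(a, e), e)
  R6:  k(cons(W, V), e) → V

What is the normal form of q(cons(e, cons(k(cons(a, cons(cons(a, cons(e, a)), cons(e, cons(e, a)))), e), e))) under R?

cons(cons(a, cons(e, a)), cons(e, cons(e, a)))

1. q(cons(e, cons(k(cons(a, cons(cons(a, cons(e, a)), cons(e, cons(e, a)))), e), e)))  →  k(cons(a, cons(cons(a, cons(e, a)), cons(e, cons(e, a)))), e)   [R1 at ε]
2. k(cons(a, cons(cons(a, cons(e, a)), cons(e, cons(e, a)))), e)  →  cons(cons(a, cons(e, a)), cons(e, cons(e, a)))   [R6 at ε]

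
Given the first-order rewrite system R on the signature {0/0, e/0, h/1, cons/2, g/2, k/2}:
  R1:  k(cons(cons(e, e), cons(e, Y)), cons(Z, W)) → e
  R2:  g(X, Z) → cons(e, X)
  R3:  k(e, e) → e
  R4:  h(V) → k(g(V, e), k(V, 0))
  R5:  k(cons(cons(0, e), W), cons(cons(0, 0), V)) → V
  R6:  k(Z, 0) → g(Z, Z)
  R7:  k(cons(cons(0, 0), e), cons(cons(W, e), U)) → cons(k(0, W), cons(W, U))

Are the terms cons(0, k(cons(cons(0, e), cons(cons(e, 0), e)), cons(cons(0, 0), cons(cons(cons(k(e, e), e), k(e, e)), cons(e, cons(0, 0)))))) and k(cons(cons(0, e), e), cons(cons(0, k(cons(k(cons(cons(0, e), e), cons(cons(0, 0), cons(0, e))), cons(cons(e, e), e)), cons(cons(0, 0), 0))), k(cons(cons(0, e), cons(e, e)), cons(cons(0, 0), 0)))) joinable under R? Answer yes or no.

Reduce t₁ = cons(0, k(cons(cons(0, e), cons(cons(e, 0), e)), cons(cons(0, 0), cons(cons(cons(k(e, e), e), k(e, e)), cons(e, cons(0, 0)))))):
1. cons(0, k(cons(cons(0, e), cons(cons(e, 0), e)), cons(cons(0, 0), cons(cons(cons(k(e, e), e), k(e, e)), cons(e, cons(0, 0))))))  →  cons(0, cons(cons(cons(k(e, e), e), k(e, e)), cons(e, cons(0, 0))))   [R5 at 2]
2. cons(0, cons(cons(cons(k(e, e), e), k(e, e)), cons(e, cons(0, 0))))  →  cons(0, cons(cons(cons(e, e), k(e, e)), cons(e, cons(0, 0))))   [R3 at 2.1.1.1]
3. cons(0, cons(cons(cons(e, e), k(e, e)), cons(e, cons(0, 0))))  →  cons(0, cons(cons(cons(e, e), e), cons(e, cons(0, 0))))   [R3 at 2.1.2]

Reduce t₂ = k(cons(cons(0, e), e), cons(cons(0, k(cons(k(cons(cons(0, e), e), cons(cons(0, 0), cons(0, e))), cons(cons(e, e), e)), cons(cons(0, 0), 0))), k(cons(cons(0, e), cons(e, e)), cons(cons(0, 0), 0)))):
1. k(cons(cons(0, e), e), cons(cons(0, k(cons(k(cons(cons(0, e), e), cons(cons(0, 0), cons(0, e))), cons(cons(e, e), e)), cons(cons(0, 0), 0))), k(cons(cons(0, e), cons(e, e)), cons(cons(0, 0), 0))))  →  k(cons(cons(0, e), e), cons(cons(0, k(cons(cons(0, e), cons(cons(e, e), e)), cons(cons(0, 0), 0))), k(cons(cons(0, e), cons(e, e)), cons(cons(0, 0), 0))))   [R5 at 2.1.2.1.1]
2. k(cons(cons(0, e), e), cons(cons(0, k(cons(cons(0, e), cons(cons(e, e), e)), cons(cons(0, 0), 0))), k(cons(cons(0, e), cons(e, e)), cons(cons(0, 0), 0))))  →  k(cons(cons(0, e), e), cons(cons(0, 0), k(cons(cons(0, e), cons(e, e)), cons(cons(0, 0), 0))))   [R5 at 2.1.2]
3. k(cons(cons(0, e), e), cons(cons(0, 0), k(cons(cons(0, e), cons(e, e)), cons(cons(0, 0), 0))))  →  k(cons(cons(0, e), cons(e, e)), cons(cons(0, 0), 0))   [R5 at ε]
4. k(cons(cons(0, e), cons(e, e)), cons(cons(0, 0), 0))  →  0   [R5 at ε]

no — NF(t₁) = cons(0, cons(cons(cons(e, e), e), cons(e, cons(0, 0)))), NF(t₂) = 0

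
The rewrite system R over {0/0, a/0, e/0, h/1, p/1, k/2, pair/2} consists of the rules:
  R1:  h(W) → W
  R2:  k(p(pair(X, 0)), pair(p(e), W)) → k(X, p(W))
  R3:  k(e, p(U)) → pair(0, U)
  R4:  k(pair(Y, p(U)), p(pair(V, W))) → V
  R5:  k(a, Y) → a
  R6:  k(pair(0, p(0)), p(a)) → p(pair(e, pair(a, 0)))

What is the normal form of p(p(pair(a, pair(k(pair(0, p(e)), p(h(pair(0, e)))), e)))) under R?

1. p(p(pair(a, pair(k(pair(0, p(e)), p(h(pair(0, e)))), e))))  →  p(p(pair(a, pair(k(pair(0, p(e)), p(pair(0, e))), e))))   [R1 at 1.1.2.1.2.1]
2. p(p(pair(a, pair(k(pair(0, p(e)), p(pair(0, e))), e))))  →  p(p(pair(a, pair(0, e))))   [R4 at 1.1.2.1]

p(p(pair(a, pair(0, e))))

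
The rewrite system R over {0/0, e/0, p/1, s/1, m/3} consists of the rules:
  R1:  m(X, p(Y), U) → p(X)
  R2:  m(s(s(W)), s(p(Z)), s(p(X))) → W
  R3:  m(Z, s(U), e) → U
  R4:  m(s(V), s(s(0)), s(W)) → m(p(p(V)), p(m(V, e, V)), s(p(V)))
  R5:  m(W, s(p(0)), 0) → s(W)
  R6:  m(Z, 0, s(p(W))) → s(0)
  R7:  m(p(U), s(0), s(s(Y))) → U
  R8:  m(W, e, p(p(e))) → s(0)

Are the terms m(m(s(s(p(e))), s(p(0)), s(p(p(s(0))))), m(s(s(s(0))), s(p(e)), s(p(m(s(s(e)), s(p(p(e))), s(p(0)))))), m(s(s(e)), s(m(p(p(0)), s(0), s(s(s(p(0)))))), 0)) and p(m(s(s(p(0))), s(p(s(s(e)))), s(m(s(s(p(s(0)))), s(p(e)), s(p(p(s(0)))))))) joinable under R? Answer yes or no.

Reduce t₁ = m(m(s(s(p(e))), s(p(0)), s(p(p(s(0))))), m(s(s(s(0))), s(p(e)), s(p(m(s(s(e)), s(p(p(e))), s(p(0)))))), m(s(s(e)), s(m(p(p(0)), s(0), s(s(s(p(0)))))), 0)):
1. m(m(s(s(p(e))), s(p(0)), s(p(p(s(0))))), m(s(s(s(0))), s(p(e)), s(p(m(s(s(e)), s(p(p(e))), s(p(0)))))), m(s(s(e)), s(m(p(p(0)), s(0), s(s(s(p(0)))))), 0))  →  m(p(e), m(s(s(s(0))), s(p(e)), s(p(m(s(s(e)), s(p(p(e))), s(p(0)))))), m(s(s(e)), s(m(p(p(0)), s(0), s(s(s(p(0)))))), 0))   [R2 at 1]
2. m(p(e), m(s(s(s(0))), s(p(e)), s(p(m(s(s(e)), s(p(p(e))), s(p(0)))))), m(s(s(e)), s(m(p(p(0)), s(0), s(s(s(p(0)))))), 0))  →  m(p(e), s(0), m(s(s(e)), s(m(p(p(0)), s(0), s(s(s(p(0)))))), 0))   [R2 at 2]
3. m(p(e), s(0), m(s(s(e)), s(m(p(p(0)), s(0), s(s(s(p(0)))))), 0))  →  m(p(e), s(0), m(s(s(e)), s(p(0)), 0))   [R7 at 3.2.1]
4. m(p(e), s(0), m(s(s(e)), s(p(0)), 0))  →  m(p(e), s(0), s(s(s(e))))   [R5 at 3]
5. m(p(e), s(0), s(s(s(e))))  →  e   [R7 at ε]

Reduce t₂ = p(m(s(s(p(0))), s(p(s(s(e)))), s(m(s(s(p(s(0)))), s(p(e)), s(p(p(s(0)))))))):
1. p(m(s(s(p(0))), s(p(s(s(e)))), s(m(s(s(p(s(0)))), s(p(e)), s(p(p(s(0))))))))  →  p(m(s(s(p(0))), s(p(s(s(e)))), s(p(s(0)))))   [R2 at 1.3.1]
2. p(m(s(s(p(0))), s(p(s(s(e)))), s(p(s(0)))))  →  p(p(0))   [R2 at 1]

no — NF(t₁) = e, NF(t₂) = p(p(0))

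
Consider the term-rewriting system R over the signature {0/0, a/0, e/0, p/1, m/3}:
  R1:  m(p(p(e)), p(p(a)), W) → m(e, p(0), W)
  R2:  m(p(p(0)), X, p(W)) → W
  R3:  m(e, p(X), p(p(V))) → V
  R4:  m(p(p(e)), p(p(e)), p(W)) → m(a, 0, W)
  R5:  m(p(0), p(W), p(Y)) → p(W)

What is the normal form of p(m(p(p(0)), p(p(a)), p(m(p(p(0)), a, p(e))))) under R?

1. p(m(p(p(0)), p(p(a)), p(m(p(p(0)), a, p(e)))))  →  p(m(p(p(0)), a, p(e)))   [R2 at 1]
2. p(m(p(p(0)), a, p(e)))  →  p(e)   [R2 at 1]

p(e)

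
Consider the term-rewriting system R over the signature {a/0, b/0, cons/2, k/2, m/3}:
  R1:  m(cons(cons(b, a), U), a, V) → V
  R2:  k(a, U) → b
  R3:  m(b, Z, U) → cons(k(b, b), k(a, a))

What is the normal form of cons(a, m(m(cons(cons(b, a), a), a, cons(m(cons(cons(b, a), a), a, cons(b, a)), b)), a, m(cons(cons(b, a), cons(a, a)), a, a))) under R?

1. cons(a, m(m(cons(cons(b, a), a), a, cons(m(cons(cons(b, a), a), a, cons(b, a)), b)), a, m(cons(cons(b, a), cons(a, a)), a, a)))  →  cons(a, m(cons(m(cons(cons(b, a), a), a, cons(b, a)), b), a, m(cons(cons(b, a), cons(a, a)), a, a)))   [R1 at 2.1]
2. cons(a, m(cons(m(cons(cons(b, a), a), a, cons(b, a)), b), a, m(cons(cons(b, a), cons(a, a)), a, a)))  →  cons(a, m(cons(cons(b, a), b), a, m(cons(cons(b, a), cons(a, a)), a, a)))   [R1 at 2.1.1]
3. cons(a, m(cons(cons(b, a), b), a, m(cons(cons(b, a), cons(a, a)), a, a)))  →  cons(a, m(cons(cons(b, a), cons(a, a)), a, a))   [R1 at 2]
4. cons(a, m(cons(cons(b, a), cons(a, a)), a, a))  →  cons(a, a)   [R1 at 2]

cons(a, a)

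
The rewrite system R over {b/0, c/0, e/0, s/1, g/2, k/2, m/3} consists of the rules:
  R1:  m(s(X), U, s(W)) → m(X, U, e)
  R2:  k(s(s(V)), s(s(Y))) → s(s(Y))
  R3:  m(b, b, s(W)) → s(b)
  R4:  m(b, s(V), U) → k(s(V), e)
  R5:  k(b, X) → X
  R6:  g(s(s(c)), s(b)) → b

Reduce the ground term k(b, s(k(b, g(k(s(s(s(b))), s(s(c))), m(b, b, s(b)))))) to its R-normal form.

s(b)

1. k(b, s(k(b, g(k(s(s(s(b))), s(s(c))), m(b, b, s(b))))))  →  s(k(b, g(k(s(s(s(b))), s(s(c))), m(b, b, s(b)))))   [R5 at ε]
2. s(k(b, g(k(s(s(s(b))), s(s(c))), m(b, b, s(b)))))  →  s(g(k(s(s(s(b))), s(s(c))), m(b, b, s(b))))   [R5 at 1]
3. s(g(k(s(s(s(b))), s(s(c))), m(b, b, s(b))))  →  s(g(s(s(c)), m(b, b, s(b))))   [R2 at 1.1]
4. s(g(s(s(c)), m(b, b, s(b))))  →  s(g(s(s(c)), s(b)))   [R3 at 1.2]
5. s(g(s(s(c)), s(b)))  →  s(b)   [R6 at 1]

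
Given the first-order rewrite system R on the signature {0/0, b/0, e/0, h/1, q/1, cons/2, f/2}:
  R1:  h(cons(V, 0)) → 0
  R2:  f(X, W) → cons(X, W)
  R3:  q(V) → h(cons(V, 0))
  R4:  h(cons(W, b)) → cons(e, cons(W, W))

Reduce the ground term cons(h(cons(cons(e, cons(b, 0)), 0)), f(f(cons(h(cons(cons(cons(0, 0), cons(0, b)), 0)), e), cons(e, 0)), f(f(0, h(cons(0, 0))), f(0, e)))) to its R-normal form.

cons(0, cons(cons(cons(0, e), cons(e, 0)), cons(cons(0, 0), cons(0, e))))

1. cons(h(cons(cons(e, cons(b, 0)), 0)), f(f(cons(h(cons(cons(cons(0, 0), cons(0, b)), 0)), e), cons(e, 0)), f(f(0, h(cons(0, 0))), f(0, e))))  →  cons(0, f(f(cons(h(cons(cons(cons(0, 0), cons(0, b)), 0)), e), cons(e, 0)), f(f(0, h(cons(0, 0))), f(0, e))))   [R1 at 1]
2. cons(0, f(f(cons(h(cons(cons(cons(0, 0), cons(0, b)), 0)), e), cons(e, 0)), f(f(0, h(cons(0, 0))), f(0, e))))  →  cons(0, cons(f(cons(h(cons(cons(cons(0, 0), cons(0, b)), 0)), e), cons(e, 0)), f(f(0, h(cons(0, 0))), f(0, e))))   [R2 at 2]
3. cons(0, cons(f(cons(h(cons(cons(cons(0, 0), cons(0, b)), 0)), e), cons(e, 0)), f(f(0, h(cons(0, 0))), f(0, e))))  →  cons(0, cons(cons(cons(h(cons(cons(cons(0, 0), cons(0, b)), 0)), e), cons(e, 0)), f(f(0, h(cons(0, 0))), f(0, e))))   [R2 at 2.1]
4. cons(0, cons(cons(cons(h(cons(cons(cons(0, 0), cons(0, b)), 0)), e), cons(e, 0)), f(f(0, h(cons(0, 0))), f(0, e))))  →  cons(0, cons(cons(cons(0, e), cons(e, 0)), f(f(0, h(cons(0, 0))), f(0, e))))   [R1 at 2.1.1.1]
5. cons(0, cons(cons(cons(0, e), cons(e, 0)), f(f(0, h(cons(0, 0))), f(0, e))))  →  cons(0, cons(cons(cons(0, e), cons(e, 0)), cons(f(0, h(cons(0, 0))), f(0, e))))   [R2 at 2.2]
6. cons(0, cons(cons(cons(0, e), cons(e, 0)), cons(f(0, h(cons(0, 0))), f(0, e))))  →  cons(0, cons(cons(cons(0, e), cons(e, 0)), cons(cons(0, h(cons(0, 0))), f(0, e))))   [R2 at 2.2.1]
7. cons(0, cons(cons(cons(0, e), cons(e, 0)), cons(cons(0, h(cons(0, 0))), f(0, e))))  →  cons(0, cons(cons(cons(0, e), cons(e, 0)), cons(cons(0, 0), f(0, e))))   [R1 at 2.2.1.2]
8. cons(0, cons(cons(cons(0, e), cons(e, 0)), cons(cons(0, 0), f(0, e))))  →  cons(0, cons(cons(cons(0, e), cons(e, 0)), cons(cons(0, 0), cons(0, e))))   [R2 at 2.2.2]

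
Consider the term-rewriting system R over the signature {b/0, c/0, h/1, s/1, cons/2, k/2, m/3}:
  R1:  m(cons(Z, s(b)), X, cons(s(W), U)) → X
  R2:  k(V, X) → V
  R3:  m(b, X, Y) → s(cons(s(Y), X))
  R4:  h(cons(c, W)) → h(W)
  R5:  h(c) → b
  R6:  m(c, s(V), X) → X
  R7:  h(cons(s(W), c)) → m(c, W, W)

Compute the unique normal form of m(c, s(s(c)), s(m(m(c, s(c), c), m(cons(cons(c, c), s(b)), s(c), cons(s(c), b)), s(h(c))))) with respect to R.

1. m(c, s(s(c)), s(m(m(c, s(c), c), m(cons(cons(c, c), s(b)), s(c), cons(s(c), b)), s(h(c)))))  →  s(m(m(c, s(c), c), m(cons(cons(c, c), s(b)), s(c), cons(s(c), b)), s(h(c))))   [R6 at ε]
2. s(m(m(c, s(c), c), m(cons(cons(c, c), s(b)), s(c), cons(s(c), b)), s(h(c))))  →  s(m(c, m(cons(cons(c, c), s(b)), s(c), cons(s(c), b)), s(h(c))))   [R6 at 1.1]
3. s(m(c, m(cons(cons(c, c), s(b)), s(c), cons(s(c), b)), s(h(c))))  →  s(m(c, s(c), s(h(c))))   [R1 at 1.2]
4. s(m(c, s(c), s(h(c))))  →  s(s(h(c)))   [R6 at 1]
5. s(s(h(c)))  →  s(s(b))   [R5 at 1.1]

s(s(b))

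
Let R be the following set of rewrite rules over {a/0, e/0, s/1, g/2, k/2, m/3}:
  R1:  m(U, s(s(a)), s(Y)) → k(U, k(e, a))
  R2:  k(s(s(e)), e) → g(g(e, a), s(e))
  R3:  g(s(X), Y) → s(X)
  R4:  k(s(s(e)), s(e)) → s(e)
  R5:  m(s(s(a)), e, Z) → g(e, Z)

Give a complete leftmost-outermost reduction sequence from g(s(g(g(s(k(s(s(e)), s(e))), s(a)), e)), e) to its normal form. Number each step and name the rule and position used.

s(s(s(e)))

1. g(s(g(g(s(k(s(s(e)), s(e))), s(a)), e)), e)  →  s(g(g(s(k(s(s(e)), s(e))), s(a)), e))   [R3 at ε]
2. s(g(g(s(k(s(s(e)), s(e))), s(a)), e))  →  s(g(s(k(s(s(e)), s(e))), e))   [R3 at 1.1]
3. s(g(s(k(s(s(e)), s(e))), e))  →  s(s(k(s(s(e)), s(e))))   [R3 at 1]
4. s(s(k(s(s(e)), s(e))))  →  s(s(s(e)))   [R4 at 1.1]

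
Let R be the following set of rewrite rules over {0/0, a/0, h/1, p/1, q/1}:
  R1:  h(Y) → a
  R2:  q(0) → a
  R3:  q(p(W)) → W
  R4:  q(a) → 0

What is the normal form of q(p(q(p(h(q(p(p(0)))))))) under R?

1. q(p(q(p(h(q(p(p(0))))))))  →  q(p(h(q(p(p(0))))))   [R3 at ε]
2. q(p(h(q(p(p(0))))))  →  h(q(p(p(0))))   [R3 at ε]
3. h(q(p(p(0))))  →  a   [R1 at ε]

a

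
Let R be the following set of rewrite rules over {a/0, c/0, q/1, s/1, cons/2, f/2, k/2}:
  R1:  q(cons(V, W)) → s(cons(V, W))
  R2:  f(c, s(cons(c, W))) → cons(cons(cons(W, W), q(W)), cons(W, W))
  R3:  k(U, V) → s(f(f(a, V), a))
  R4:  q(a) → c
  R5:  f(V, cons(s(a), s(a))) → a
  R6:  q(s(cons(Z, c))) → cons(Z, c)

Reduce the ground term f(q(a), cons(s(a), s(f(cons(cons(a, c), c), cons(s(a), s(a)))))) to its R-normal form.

1. f(q(a), cons(s(a), s(f(cons(cons(a, c), c), cons(s(a), s(a))))))  →  f(c, cons(s(a), s(f(cons(cons(a, c), c), cons(s(a), s(a))))))   [R4 at 1]
2. f(c, cons(s(a), s(f(cons(cons(a, c), c), cons(s(a), s(a))))))  →  f(c, cons(s(a), s(a)))   [R5 at 2.2.1]
3. f(c, cons(s(a), s(a)))  →  a   [R5 at ε]

a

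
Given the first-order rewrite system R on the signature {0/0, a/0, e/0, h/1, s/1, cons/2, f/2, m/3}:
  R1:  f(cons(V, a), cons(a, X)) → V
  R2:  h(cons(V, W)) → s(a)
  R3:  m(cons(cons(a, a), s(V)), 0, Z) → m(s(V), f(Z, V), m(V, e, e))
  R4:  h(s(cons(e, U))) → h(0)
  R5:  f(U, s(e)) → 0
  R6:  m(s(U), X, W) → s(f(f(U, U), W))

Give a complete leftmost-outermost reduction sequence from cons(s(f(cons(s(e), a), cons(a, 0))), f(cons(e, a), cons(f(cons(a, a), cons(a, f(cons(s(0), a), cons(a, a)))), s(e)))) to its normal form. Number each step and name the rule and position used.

1. cons(s(f(cons(s(e), a), cons(a, 0))), f(cons(e, a), cons(f(cons(a, a), cons(a, f(cons(s(0), a), cons(a, a)))), s(e))))  →  cons(s(s(e)), f(cons(e, a), cons(f(cons(a, a), cons(a, f(cons(s(0), a), cons(a, a)))), s(e))))   [R1 at 1.1]
2. cons(s(s(e)), f(cons(e, a), cons(f(cons(a, a), cons(a, f(cons(s(0), a), cons(a, a)))), s(e))))  →  cons(s(s(e)), f(cons(e, a), cons(a, s(e))))   [R1 at 2.2.1]
3. cons(s(s(e)), f(cons(e, a), cons(a, s(e))))  →  cons(s(s(e)), e)   [R1 at 2]

cons(s(s(e)), e)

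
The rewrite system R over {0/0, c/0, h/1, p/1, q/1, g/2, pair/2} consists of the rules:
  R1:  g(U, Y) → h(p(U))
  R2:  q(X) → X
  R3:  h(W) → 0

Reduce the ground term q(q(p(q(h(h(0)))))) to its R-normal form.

p(0)

1. q(q(p(q(h(h(0))))))  →  q(p(q(h(h(0)))))   [R2 at ε]
2. q(p(q(h(h(0)))))  →  p(q(h(h(0))))   [R2 at ε]
3. p(q(h(h(0))))  →  p(h(h(0)))   [R2 at 1]
4. p(h(h(0)))  →  p(0)   [R3 at 1]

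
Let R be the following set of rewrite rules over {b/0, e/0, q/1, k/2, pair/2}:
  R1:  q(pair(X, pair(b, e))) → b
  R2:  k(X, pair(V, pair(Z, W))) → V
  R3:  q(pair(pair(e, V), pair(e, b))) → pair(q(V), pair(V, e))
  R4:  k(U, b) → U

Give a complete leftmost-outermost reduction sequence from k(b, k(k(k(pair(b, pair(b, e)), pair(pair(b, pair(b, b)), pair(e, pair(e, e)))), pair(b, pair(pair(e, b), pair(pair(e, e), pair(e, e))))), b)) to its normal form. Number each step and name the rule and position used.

1. k(b, k(k(k(pair(b, pair(b, e)), pair(pair(b, pair(b, b)), pair(e, pair(e, e)))), pair(b, pair(pair(e, b), pair(pair(e, e), pair(e, e))))), b))  →  k(b, k(k(pair(b, pair(b, e)), pair(pair(b, pair(b, b)), pair(e, pair(e, e)))), pair(b, pair(pair(e, b), pair(pair(e, e), pair(e, e))))))   [R4 at 2]
2. k(b, k(k(pair(b, pair(b, e)), pair(pair(b, pair(b, b)), pair(e, pair(e, e)))), pair(b, pair(pair(e, b), pair(pair(e, e), pair(e, e))))))  →  k(b, b)   [R2 at 2]
3. k(b, b)  →  b   [R4 at ε]

b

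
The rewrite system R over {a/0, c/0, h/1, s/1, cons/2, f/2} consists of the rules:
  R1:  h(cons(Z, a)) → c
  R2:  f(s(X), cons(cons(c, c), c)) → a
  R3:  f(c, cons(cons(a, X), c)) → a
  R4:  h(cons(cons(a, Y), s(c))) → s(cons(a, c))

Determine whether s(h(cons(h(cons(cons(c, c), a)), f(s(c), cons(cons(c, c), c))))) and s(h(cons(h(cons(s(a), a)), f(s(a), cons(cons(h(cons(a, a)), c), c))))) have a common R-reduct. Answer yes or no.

Reduce t₁ = s(h(cons(h(cons(cons(c, c), a)), f(s(c), cons(cons(c, c), c))))):
1. s(h(cons(h(cons(cons(c, c), a)), f(s(c), cons(cons(c, c), c)))))  →  s(h(cons(c, f(s(c), cons(cons(c, c), c)))))   [R1 at 1.1.1]
2. s(h(cons(c, f(s(c), cons(cons(c, c), c)))))  →  s(h(cons(c, a)))   [R2 at 1.1.2]
3. s(h(cons(c, a)))  →  s(c)   [R1 at 1]

Reduce t₂ = s(h(cons(h(cons(s(a), a)), f(s(a), cons(cons(h(cons(a, a)), c), c))))):
1. s(h(cons(h(cons(s(a), a)), f(s(a), cons(cons(h(cons(a, a)), c), c)))))  →  s(h(cons(c, f(s(a), cons(cons(h(cons(a, a)), c), c)))))   [R1 at 1.1.1]
2. s(h(cons(c, f(s(a), cons(cons(h(cons(a, a)), c), c)))))  →  s(h(cons(c, f(s(a), cons(cons(c, c), c)))))   [R1 at 1.1.2.2.1.1]
3. s(h(cons(c, f(s(a), cons(cons(c, c), c)))))  →  s(h(cons(c, a)))   [R2 at 1.1.2]
4. s(h(cons(c, a)))  →  s(c)   [R1 at 1]

yes — NF(t₁) = s(c), NF(t₂) = s(c)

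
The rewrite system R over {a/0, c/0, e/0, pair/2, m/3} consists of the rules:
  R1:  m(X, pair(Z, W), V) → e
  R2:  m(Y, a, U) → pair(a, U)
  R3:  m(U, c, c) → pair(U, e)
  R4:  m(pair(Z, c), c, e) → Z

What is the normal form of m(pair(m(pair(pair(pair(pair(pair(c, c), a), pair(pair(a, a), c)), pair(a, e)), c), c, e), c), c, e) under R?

pair(pair(pair(pair(c, c), a), pair(pair(a, a), c)), pair(a, e))

1. m(pair(m(pair(pair(pair(pair(pair(c, c), a), pair(pair(a, a), c)), pair(a, e)), c), c, e), c), c, e)  →  m(pair(pair(pair(pair(pair(c, c), a), pair(pair(a, a), c)), pair(a, e)), c), c, e)   [R4 at ε]
2. m(pair(pair(pair(pair(pair(c, c), a), pair(pair(a, a), c)), pair(a, e)), c), c, e)  →  pair(pair(pair(pair(c, c), a), pair(pair(a, a), c)), pair(a, e))   [R4 at ε]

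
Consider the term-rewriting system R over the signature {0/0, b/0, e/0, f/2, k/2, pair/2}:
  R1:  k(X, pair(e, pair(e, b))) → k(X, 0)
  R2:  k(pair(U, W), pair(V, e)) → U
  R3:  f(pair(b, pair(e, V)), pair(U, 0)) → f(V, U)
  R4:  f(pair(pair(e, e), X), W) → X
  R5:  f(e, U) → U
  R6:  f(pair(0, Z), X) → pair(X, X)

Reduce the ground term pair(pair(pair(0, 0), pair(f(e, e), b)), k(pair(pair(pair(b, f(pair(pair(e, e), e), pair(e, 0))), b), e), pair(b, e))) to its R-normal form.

pair(pair(pair(0, 0), pair(e, b)), pair(pair(b, e), b))

1. pair(pair(pair(0, 0), pair(f(e, e), b)), k(pair(pair(pair(b, f(pair(pair(e, e), e), pair(e, 0))), b), e), pair(b, e)))  →  pair(pair(pair(0, 0), pair(e, b)), k(pair(pair(pair(b, f(pair(pair(e, e), e), pair(e, 0))), b), e), pair(b, e)))   [R5 at 1.2.1]
2. pair(pair(pair(0, 0), pair(e, b)), k(pair(pair(pair(b, f(pair(pair(e, e), e), pair(e, 0))), b), e), pair(b, e)))  →  pair(pair(pair(0, 0), pair(e, b)), pair(pair(b, f(pair(pair(e, e), e), pair(e, 0))), b))   [R2 at 2]
3. pair(pair(pair(0, 0), pair(e, b)), pair(pair(b, f(pair(pair(e, e), e), pair(e, 0))), b))  →  pair(pair(pair(0, 0), pair(e, b)), pair(pair(b, e), b))   [R4 at 2.1.2]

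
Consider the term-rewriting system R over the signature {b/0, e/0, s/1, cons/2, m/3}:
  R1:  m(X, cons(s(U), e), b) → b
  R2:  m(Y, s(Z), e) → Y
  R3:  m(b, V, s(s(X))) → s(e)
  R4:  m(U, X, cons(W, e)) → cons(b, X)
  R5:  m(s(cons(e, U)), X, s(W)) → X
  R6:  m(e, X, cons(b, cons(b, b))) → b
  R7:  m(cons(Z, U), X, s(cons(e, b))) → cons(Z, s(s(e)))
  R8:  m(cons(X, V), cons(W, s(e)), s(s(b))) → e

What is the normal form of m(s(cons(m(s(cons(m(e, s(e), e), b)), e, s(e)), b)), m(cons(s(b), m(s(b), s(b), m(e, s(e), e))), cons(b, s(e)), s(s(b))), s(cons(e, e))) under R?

1. m(s(cons(m(s(cons(m(e, s(e), e), b)), e, s(e)), b)), m(cons(s(b), m(s(b), s(b), m(e, s(e), e))), cons(b, s(e)), s(s(b))), s(cons(e, e)))  →  m(s(cons(m(s(cons(e, b)), e, s(e)), b)), m(cons(s(b), m(s(b), s(b), m(e, s(e), e))), cons(b, s(e)), s(s(b))), s(cons(e, e)))   [R2 at 1.1.1.1.1.1]
2. m(s(cons(m(s(cons(e, b)), e, s(e)), b)), m(cons(s(b), m(s(b), s(b), m(e, s(e), e))), cons(b, s(e)), s(s(b))), s(cons(e, e)))  →  m(s(cons(e, b)), m(cons(s(b), m(s(b), s(b), m(e, s(e), e))), cons(b, s(e)), s(s(b))), s(cons(e, e)))   [R5 at 1.1.1]
3. m(s(cons(e, b)), m(cons(s(b), m(s(b), s(b), m(e, s(e), e))), cons(b, s(e)), s(s(b))), s(cons(e, e)))  →  m(cons(s(b), m(s(b), s(b), m(e, s(e), e))), cons(b, s(e)), s(s(b)))   [R5 at ε]
4. m(cons(s(b), m(s(b), s(b), m(e, s(e), e))), cons(b, s(e)), s(s(b)))  →  e   [R8 at ε]

e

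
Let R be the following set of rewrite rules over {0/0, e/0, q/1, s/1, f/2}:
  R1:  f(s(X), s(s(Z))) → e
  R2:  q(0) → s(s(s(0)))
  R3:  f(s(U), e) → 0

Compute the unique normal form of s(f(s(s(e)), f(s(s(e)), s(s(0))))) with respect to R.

1. s(f(s(s(e)), f(s(s(e)), s(s(0)))))  →  s(f(s(s(e)), e))   [R1 at 1.2]
2. s(f(s(s(e)), e))  →  s(0)   [R3 at 1]

s(0)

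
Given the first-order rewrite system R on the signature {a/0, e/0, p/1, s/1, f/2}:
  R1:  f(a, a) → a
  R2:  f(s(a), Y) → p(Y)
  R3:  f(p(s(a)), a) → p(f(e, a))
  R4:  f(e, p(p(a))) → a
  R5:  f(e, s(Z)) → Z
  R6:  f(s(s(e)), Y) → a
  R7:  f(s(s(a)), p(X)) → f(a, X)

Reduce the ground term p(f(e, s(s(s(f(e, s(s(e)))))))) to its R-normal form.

p(s(s(s(e))))

1. p(f(e, s(s(s(f(e, s(s(e))))))))  →  p(s(s(f(e, s(s(e))))))   [R5 at 1]
2. p(s(s(f(e, s(s(e))))))  →  p(s(s(s(e))))   [R5 at 1.1.1]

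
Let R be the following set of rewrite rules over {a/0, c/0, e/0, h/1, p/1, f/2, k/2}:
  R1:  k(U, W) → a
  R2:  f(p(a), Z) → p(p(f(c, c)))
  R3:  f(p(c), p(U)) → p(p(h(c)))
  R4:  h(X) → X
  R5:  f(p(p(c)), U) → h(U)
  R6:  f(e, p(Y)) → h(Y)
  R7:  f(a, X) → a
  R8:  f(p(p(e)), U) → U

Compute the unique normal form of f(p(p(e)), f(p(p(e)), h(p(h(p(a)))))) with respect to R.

p(p(a))

1. f(p(p(e)), f(p(p(e)), h(p(h(p(a))))))  →  f(p(p(e)), h(p(h(p(a)))))   [R8 at ε]
2. f(p(p(e)), h(p(h(p(a)))))  →  h(p(h(p(a))))   [R8 at ε]
3. h(p(h(p(a))))  →  p(h(p(a)))   [R4 at ε]
4. p(h(p(a)))  →  p(p(a))   [R4 at 1]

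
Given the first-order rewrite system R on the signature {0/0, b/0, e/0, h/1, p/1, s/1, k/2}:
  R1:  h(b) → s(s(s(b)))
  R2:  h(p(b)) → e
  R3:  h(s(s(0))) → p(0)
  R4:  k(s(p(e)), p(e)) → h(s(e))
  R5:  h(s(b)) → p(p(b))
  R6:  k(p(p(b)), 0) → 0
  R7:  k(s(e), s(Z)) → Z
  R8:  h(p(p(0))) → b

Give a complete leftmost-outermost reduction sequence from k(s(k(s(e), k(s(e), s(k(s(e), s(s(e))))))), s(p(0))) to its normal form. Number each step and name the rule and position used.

1. k(s(k(s(e), k(s(e), s(k(s(e), s(s(e))))))), s(p(0)))  →  k(s(k(s(e), k(s(e), s(s(e))))), s(p(0)))   [R7 at 1.1.2]
2. k(s(k(s(e), k(s(e), s(s(e))))), s(p(0)))  →  k(s(k(s(e), s(e))), s(p(0)))   [R7 at 1.1.2]
3. k(s(k(s(e), s(e))), s(p(0)))  →  k(s(e), s(p(0)))   [R7 at 1.1]
4. k(s(e), s(p(0)))  →  p(0)   [R7 at ε]

p(0)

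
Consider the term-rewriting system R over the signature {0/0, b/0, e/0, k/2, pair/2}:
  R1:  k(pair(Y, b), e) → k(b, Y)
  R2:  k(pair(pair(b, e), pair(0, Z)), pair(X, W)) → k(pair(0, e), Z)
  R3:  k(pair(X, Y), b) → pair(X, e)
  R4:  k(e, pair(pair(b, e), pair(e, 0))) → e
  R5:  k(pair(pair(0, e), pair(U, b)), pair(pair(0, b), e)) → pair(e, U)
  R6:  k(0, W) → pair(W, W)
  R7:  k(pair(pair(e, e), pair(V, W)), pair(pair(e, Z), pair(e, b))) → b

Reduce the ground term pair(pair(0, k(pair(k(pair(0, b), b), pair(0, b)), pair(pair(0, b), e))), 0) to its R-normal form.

pair(pair(0, pair(e, 0)), 0)

1. pair(pair(0, k(pair(k(pair(0, b), b), pair(0, b)), pair(pair(0, b), e))), 0)  →  pair(pair(0, k(pair(pair(0, e), pair(0, b)), pair(pair(0, b), e))), 0)   [R3 at 1.2.1.1]
2. pair(pair(0, k(pair(pair(0, e), pair(0, b)), pair(pair(0, b), e))), 0)  →  pair(pair(0, pair(e, 0)), 0)   [R5 at 1.2]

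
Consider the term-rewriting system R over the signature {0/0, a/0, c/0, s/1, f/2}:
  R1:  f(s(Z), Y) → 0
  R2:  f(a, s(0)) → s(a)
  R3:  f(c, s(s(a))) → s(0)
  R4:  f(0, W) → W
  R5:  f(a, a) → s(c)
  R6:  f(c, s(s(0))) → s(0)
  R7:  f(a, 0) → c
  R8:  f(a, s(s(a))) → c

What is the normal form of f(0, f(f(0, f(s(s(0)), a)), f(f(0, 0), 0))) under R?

0

1. f(0, f(f(0, f(s(s(0)), a)), f(f(0, 0), 0)))  →  f(f(0, f(s(s(0)), a)), f(f(0, 0), 0))   [R4 at ε]
2. f(f(0, f(s(s(0)), a)), f(f(0, 0), 0))  →  f(f(s(s(0)), a), f(f(0, 0), 0))   [R4 at 1]
3. f(f(s(s(0)), a), f(f(0, 0), 0))  →  f(0, f(f(0, 0), 0))   [R1 at 1]
4. f(0, f(f(0, 0), 0))  →  f(f(0, 0), 0)   [R4 at ε]
5. f(f(0, 0), 0)  →  f(0, 0)   [R4 at 1]
6. f(0, 0)  →  0   [R4 at ε]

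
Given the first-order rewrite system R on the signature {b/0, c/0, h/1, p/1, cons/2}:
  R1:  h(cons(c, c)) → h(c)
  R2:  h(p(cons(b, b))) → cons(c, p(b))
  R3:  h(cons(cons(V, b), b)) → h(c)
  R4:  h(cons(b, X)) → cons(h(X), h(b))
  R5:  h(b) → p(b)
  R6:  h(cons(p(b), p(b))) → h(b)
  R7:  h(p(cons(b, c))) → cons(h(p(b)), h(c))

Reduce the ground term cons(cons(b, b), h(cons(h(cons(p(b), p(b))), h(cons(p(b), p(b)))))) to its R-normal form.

cons(cons(b, b), p(b))

1. cons(cons(b, b), h(cons(h(cons(p(b), p(b))), h(cons(p(b), p(b))))))  →  cons(cons(b, b), h(cons(h(b), h(cons(p(b), p(b))))))   [R6 at 2.1.1]
2. cons(cons(b, b), h(cons(h(b), h(cons(p(b), p(b))))))  →  cons(cons(b, b), h(cons(p(b), h(cons(p(b), p(b))))))   [R5 at 2.1.1]
3. cons(cons(b, b), h(cons(p(b), h(cons(p(b), p(b))))))  →  cons(cons(b, b), h(cons(p(b), h(b))))   [R6 at 2.1.2]
4. cons(cons(b, b), h(cons(p(b), h(b))))  →  cons(cons(b, b), h(cons(p(b), p(b))))   [R5 at 2.1.2]
5. cons(cons(b, b), h(cons(p(b), p(b))))  →  cons(cons(b, b), h(b))   [R6 at 2]
6. cons(cons(b, b), h(b))  →  cons(cons(b, b), p(b))   [R5 at 2]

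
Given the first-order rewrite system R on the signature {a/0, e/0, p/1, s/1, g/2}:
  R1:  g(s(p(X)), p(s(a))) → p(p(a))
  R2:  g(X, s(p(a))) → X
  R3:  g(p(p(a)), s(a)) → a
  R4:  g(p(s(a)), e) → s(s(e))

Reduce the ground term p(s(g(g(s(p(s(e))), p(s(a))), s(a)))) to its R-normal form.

p(s(a))

1. p(s(g(g(s(p(s(e))), p(s(a))), s(a))))  →  p(s(g(p(p(a)), s(a))))   [R1 at 1.1.1]
2. p(s(g(p(p(a)), s(a))))  →  p(s(a))   [R3 at 1.1]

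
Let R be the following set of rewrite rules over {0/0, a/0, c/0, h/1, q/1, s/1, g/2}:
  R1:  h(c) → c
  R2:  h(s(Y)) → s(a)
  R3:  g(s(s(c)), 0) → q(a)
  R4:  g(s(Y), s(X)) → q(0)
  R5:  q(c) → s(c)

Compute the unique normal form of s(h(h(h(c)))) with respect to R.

1. s(h(h(h(c))))  →  s(h(h(c)))   [R1 at 1.1.1]
2. s(h(h(c)))  →  s(h(c))   [R1 at 1.1]
3. s(h(c))  →  s(c)   [R1 at 1]

s(c)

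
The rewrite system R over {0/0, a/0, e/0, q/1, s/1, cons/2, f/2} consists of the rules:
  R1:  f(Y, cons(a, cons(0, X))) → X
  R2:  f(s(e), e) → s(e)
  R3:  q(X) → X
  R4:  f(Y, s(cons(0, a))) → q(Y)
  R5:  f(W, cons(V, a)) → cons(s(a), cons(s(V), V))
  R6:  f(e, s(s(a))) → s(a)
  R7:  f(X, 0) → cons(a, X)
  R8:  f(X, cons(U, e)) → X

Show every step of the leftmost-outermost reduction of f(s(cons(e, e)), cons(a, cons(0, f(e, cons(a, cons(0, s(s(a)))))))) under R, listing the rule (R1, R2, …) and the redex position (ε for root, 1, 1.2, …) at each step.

s(s(a))

1. f(s(cons(e, e)), cons(a, cons(0, f(e, cons(a, cons(0, s(s(a))))))))  →  f(e, cons(a, cons(0, s(s(a)))))   [R1 at ε]
2. f(e, cons(a, cons(0, s(s(a)))))  →  s(s(a))   [R1 at ε]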